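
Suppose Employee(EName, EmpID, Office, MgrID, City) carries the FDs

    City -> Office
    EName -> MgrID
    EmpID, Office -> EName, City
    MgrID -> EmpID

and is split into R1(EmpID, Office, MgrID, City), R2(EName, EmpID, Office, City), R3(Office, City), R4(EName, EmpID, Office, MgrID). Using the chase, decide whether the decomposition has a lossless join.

Chase test. Columns are EName, EmpID, Office, MgrID, City; row i has aⱼ where attribute j ∈ Ri, else bᵢⱼ.
Initial tableau (one row per fragment):
  row 1: b11 a2 a3 a4 a5
  row 2: a1 a2 a3 b24 a5
  row 3: b31 b32 a3 b34 a5
  row 4: a1 a2 a3 a4 b45
Rows 2 and 4 agree on EName; apply EName→MgrID and equate their MgrID entries.
Rows 1 and 2 agree on EmpID, Office; apply EmpID, Office→EName, City and equate their EName, City entries.
Rows 1 and 4 agree on EmpID, Office; apply EmpID, Office→EName, City and equate their EName, City entries.
Row 1 is now all distinguished symbols — the join is lossless.

Yes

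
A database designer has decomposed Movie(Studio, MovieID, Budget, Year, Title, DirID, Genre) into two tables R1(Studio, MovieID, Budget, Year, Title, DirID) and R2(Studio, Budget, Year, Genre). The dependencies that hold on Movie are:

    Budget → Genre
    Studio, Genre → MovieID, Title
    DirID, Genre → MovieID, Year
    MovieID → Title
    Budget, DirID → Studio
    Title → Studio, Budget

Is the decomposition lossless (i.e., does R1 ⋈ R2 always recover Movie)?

Common attributes: R1 ∩ R2 = {Studio, Budget, Year}.
Closure of {Studio, Budget, Year}: Budget → Genre applies, adding Genre; Studio, Genre → MovieID, Title applies, adding MovieID, Title. So (Studio, Budget, Year)⁺ = {Studio, MovieID, Budget, Year, Title, Genre}.
This closure contains every attribute of R2, so R1 ∩ R2 → R2. The join is lossless.

Yes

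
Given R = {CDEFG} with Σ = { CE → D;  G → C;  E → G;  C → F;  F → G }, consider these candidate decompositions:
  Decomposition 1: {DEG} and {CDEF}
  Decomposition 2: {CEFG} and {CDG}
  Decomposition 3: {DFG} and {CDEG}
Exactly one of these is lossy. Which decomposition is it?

Decomposition 1: common = {DE}, closure = {CDEFG} → lossless.
Decomposition 2: common = {CG}, closure = {CFG} → lossy.
Decomposition 3: common = {DG}, closure = {CDFG} → lossless.

Decomposition 2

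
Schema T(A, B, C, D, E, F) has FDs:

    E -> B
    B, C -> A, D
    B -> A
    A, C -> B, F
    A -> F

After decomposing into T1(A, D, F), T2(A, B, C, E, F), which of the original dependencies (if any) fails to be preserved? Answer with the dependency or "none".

B, C -> A, D

Check B, C → A, D: no single fragment contains all of {A, B, C, D}, and the restricted closure of {B, C} across the fragments never reaches {A, D}.
E → B is preserved.
B → A is preserved.
A, C → B, F is preserved.
A → F is preserved.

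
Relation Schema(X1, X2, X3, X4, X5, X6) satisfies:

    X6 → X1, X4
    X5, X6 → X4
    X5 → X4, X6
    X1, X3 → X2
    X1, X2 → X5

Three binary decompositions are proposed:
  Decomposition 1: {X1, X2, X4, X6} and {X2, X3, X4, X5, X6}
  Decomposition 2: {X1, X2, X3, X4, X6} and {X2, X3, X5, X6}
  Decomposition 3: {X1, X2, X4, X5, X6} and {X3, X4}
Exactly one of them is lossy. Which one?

Decomposition 1: common = {X2, X4, X6}, closure = {X1, X2, X4, X5, X6} → lossless.
Decomposition 2: common = {X2, X3, X6}, closure = {X1, X2, X3, X4, X5, X6} → lossless.
Decomposition 3: common = {X4}, closure = {X4} → lossy.

Decomposition 3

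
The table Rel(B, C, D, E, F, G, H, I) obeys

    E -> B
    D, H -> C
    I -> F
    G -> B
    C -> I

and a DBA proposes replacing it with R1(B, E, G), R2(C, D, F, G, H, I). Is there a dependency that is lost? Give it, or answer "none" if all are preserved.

none

E → B lies within R1.
D, H → C lies within R2.
I → F lies within R2.
G → B lies within R1.
C → I lies within R2.
Every dependency is enforceable on the fragments, so the decomposition is dependency-preserving.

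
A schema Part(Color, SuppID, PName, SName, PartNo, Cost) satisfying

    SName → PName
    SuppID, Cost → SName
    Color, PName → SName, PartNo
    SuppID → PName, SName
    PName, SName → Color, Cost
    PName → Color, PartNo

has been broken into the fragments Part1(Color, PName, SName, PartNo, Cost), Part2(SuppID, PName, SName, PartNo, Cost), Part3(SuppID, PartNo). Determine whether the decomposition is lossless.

Chase test. Columns are Color, SuppID, PName, SName, PartNo, Cost; row i has aⱼ where attribute j ∈ Parti, else bᵢⱼ.
Initial tableau (one row per fragment):
  row 1: a1 b12 a3 a4 a5 a6
  row 2: b21 a2 a3 a4 a5 a6
  row 3: b31 a2 b33 b34 a5 b36
Rows 2 and 3 agree on SuppID; apply SuppID→PName, SName and equate their PName, SName entries.
Rows 1 and 2 agree on PName, SName; apply PName, SName→Color, Cost and equate their Color, Cost entries.
Rows 1 and 3 agree on PName, SName; apply PName, SName→Color, Cost and equate their Color, Cost entries.
Row 2 is now all distinguished symbols — the join is lossless.

Yes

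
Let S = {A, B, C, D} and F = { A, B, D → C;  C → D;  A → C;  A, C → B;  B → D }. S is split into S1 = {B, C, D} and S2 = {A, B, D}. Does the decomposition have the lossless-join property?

Common attributes: S1 ∩ S2 = {B, D}.
No dependency enlarges {B, D}, so (B, D)⁺ = {B, D}.
The closure contains neither all of S1 = {B, C, D} nor all of S2 = {A, B, D}, so the common attributes are not a superkey of either fragment. The join is lossy.

No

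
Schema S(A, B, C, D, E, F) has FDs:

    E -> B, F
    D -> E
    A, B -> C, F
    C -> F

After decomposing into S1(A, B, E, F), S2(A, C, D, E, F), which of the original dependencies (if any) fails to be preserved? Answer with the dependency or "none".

A, B -> C, F

Check A, B → C, F: no single fragment contains all of {A, B, C, F}, and the restricted closure of {A, B} across the fragments never reaches {C, F}.
E → B, F is preserved.
D → E is preserved.
C → F is preserved.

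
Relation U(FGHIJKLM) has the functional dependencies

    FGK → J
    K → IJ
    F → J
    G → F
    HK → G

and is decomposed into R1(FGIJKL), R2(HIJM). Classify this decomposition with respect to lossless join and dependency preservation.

Lossless test: (IJ)⁺ = {IJ}, which is a superkey of neither fragment — lossy.
Dependency preservation: the restricted closure of {HK} across the fragments never reaches {G}, so HK → G cannot be enforced without a join — not preserved.

lossy and not dependency-preserving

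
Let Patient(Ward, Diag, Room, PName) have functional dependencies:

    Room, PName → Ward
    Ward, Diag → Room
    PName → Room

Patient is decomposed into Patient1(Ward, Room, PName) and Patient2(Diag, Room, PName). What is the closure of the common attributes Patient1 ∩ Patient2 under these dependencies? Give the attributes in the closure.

Patient1 ∩ Patient2 = {Room, PName}.
Room, PName → Ward applies, adding Ward
Closure: {Ward, Room, PName}.

Ward, Room, PName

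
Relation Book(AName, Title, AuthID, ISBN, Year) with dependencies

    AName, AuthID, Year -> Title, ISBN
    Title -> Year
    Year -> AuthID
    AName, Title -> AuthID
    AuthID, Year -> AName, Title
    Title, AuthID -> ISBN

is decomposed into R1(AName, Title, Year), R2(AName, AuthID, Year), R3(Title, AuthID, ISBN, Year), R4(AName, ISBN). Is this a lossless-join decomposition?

Yes

Chase test. Columns are AName, Title, AuthID, ISBN, Year; row i has aⱼ where attribute j ∈ Ri, else bᵢⱼ.
Initial tableau (one row per fragment):
  row 1: a1 a2 b13 b14 a5
  row 2: a1 b22 a3 b24 a5
  row 3: b31 a2 a3 a4 a5
  row 4: a1 b42 b43 a4 b45
Rows 1 and 2 agree on Year; apply Year→AuthID and equate their AuthID entries.
Rows 1 and 2 agree on AuthID, Year; apply AuthID, Year→AName, Title and equate their AName, Title entries.
Rows 1 and 3 agree on AuthID, Year; apply AuthID, Year→AName, Title and equate their AName, Title entries.
Rows 1 and 2 agree on Title, AuthID; apply Title, AuthID→ISBN and equate their ISBN entries.
Rows 1 and 3 agree on Title, AuthID; apply Title, AuthID→ISBN and equate their ISBN entries.
Row 1 is now all distinguished symbols — the join is lossless.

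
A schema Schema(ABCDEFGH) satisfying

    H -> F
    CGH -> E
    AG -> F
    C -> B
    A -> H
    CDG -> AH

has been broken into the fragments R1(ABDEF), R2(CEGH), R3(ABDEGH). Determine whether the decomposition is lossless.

No

Chase test. Columns are ABCDEFGH; row i has aⱼ where attribute j ∈ Ri, else bᵢⱼ.
Initial tableau (one row per fragment):
  row 1: a1 a2 b13 a4 a5 a6 b17 b18
  row 2: b21 b22 a3 b24 a5 b26 a7 a8
  row 3: a1 a2 b33 a4 a5 b36 a7 a8
Rows 2 and 3 agree on H; apply H→F and equate their F entries.
Rows 1 and 3 agree on A; apply A→H and equate their H entries.
Rows 1 and 2 agree on H; apply H→F and equate their F entries.
No row becomes fully distinguished — the join is lossy.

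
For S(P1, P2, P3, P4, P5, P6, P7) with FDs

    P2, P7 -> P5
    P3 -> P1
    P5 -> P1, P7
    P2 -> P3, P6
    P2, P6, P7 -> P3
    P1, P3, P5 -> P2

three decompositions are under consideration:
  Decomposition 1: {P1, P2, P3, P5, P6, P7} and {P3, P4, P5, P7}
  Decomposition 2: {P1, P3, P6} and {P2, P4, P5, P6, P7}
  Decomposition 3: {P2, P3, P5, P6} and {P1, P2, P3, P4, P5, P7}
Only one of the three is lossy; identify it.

Decomposition 2

Decomposition 1: common = {P3, P5, P7}, closure = {P1, P2, P3, P5, P6, P7} → lossless.
Decomposition 2: common = {P6}, closure = {P6} → lossy.
Decomposition 3: common = {P2, P3, P5}, closure = {P1, P2, P3, P5, P6, P7} → lossless.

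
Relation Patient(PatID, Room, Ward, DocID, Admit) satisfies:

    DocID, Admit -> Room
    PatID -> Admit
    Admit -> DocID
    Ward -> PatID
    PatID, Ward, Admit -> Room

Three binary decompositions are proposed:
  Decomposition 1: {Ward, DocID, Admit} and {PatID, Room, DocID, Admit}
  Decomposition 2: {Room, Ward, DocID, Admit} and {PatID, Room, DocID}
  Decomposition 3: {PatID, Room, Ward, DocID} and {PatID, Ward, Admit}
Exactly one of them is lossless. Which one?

Decomposition 3

Decomposition 1: common = {DocID, Admit}, closure = {Room, DocID, Admit} → lossy.
Decomposition 2: common = {Room, DocID}, closure = {Room, DocID} → lossy.
Decomposition 3: common = {PatID, Ward}, closure = {PatID, Room, Ward, DocID, Admit} → lossless.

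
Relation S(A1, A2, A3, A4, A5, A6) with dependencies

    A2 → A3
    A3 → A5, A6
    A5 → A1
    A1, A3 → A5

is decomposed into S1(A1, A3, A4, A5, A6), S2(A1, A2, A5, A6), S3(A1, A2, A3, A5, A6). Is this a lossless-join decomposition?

Chase test. Columns are A1, A2, A3, A4, A5, A6; row i has aⱼ where attribute j ∈ Si, else bᵢⱼ.
Initial tableau (one row per fragment):
  row 1: a1 b12 a3 a4 a5 a6
  row 2: a1 a2 b23 b24 a5 a6
  row 3: a1 a2 a3 b34 a5 a6
Rows 2 and 3 agree on A2; apply A2→A3 and equate their A3 entries.
No row becomes fully distinguished — the join is lossy.

No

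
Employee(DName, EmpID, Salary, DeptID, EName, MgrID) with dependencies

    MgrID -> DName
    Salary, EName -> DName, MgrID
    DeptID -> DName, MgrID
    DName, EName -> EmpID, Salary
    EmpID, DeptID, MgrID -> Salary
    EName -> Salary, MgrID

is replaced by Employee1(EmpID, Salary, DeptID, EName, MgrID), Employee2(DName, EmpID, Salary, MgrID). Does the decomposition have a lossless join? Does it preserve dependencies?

lossless and dependency-preserving

Lossless test: (EmpID, Salary, MgrID)⁺ = {DName, EmpID, Salary, MgrID}, which contains all of one fragment — lossless.
Dependency preservation: Salary, EName → DName, MgrID; DeptID → DName, MgrID; DName, EName → EmpID, Salary are not contained in any single fragment, but the restricted closure of each left-hand side across the fragments still reaches the right-hand side; the remaining FDs each lie inside some fragment. All dependencies are preserved.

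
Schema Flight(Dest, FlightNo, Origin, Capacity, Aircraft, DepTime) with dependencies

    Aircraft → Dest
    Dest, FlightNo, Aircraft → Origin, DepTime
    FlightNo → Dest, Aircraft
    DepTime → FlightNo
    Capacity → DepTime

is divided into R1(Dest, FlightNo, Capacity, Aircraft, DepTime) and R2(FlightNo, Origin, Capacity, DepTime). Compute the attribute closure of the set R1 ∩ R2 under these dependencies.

Dest, FlightNo, Origin, Capacity, Aircraft, DepTime

R1 ∩ R2 = {FlightNo, Capacity, DepTime}.
FlightNo → Dest, Aircraft applies, adding Dest, Aircraft
Dest, FlightNo, Aircraft → Origin, DepTime applies, adding Origin
Closure: {Dest, FlightNo, Origin, Capacity, Aircraft, DepTime}.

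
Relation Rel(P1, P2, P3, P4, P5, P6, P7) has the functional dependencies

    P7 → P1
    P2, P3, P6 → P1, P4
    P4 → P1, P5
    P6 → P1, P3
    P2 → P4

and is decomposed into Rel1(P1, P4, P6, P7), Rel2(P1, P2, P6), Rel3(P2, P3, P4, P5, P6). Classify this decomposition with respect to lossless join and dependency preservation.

Lossless test (chase): Rows 1 and 3 agree on P4; apply P4→P1, P5 and equate their P1, P5 entries. Rows 1 and 2 agree on P6; apply P6→P1, P3 and equate their P1, P3 entries. Rows 1 and 3 agree on P6; apply P6→P1, P3 and equate their P1, P3 entries. Rows 2 and 3 agree on P2; apply P2→P4 and equate their P4 entries. Rows 1 and 2 agree on P4; apply P4→P1, P5 and equate their P1, P5 entries. No row becomes fully distinguished — the join is lossy.
Dependency preservation: P2, P3, P6 → P1, P4; P4 → P1, P5; P6 → P1, P3 are not contained in any single fragment, but the restricted closure of each left-hand side across the fragments still reaches the right-hand side; the remaining FDs each lie inside some fragment. All dependencies are preserved.

lossy but dependency-preserving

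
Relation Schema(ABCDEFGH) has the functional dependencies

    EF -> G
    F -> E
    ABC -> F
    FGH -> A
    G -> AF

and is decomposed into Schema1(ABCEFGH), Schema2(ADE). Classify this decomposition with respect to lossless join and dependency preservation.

lossy but dependency-preserving

Lossless test: (AE)⁺ = {AE}, which is a superkey of neither fragment — lossy.
Dependency preservation: every FD's attributes lie within a single fragment, so each can be enforced locally — preserved.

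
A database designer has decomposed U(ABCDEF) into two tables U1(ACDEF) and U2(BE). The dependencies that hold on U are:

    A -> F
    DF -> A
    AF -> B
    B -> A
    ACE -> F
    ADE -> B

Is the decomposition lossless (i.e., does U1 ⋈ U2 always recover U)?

Common attributes: U1 ∩ U2 = {E}.
No dependency enlarges {E}, so (E)⁺ = {E}.
The closure contains neither all of U1 = {ACDEF} nor all of U2 = {BE}, so the common attributes are not a superkey of either fragment. The join is lossy.

No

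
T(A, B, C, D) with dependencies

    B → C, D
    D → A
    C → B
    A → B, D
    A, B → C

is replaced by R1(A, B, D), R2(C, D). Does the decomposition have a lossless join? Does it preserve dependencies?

lossless and dependency-preserving

Lossless test: (D)⁺ = {A, B, C, D}, which contains all of one fragment — lossless.
Dependency preservation: B → C, D; C → B; A, B → C are not contained in any single fragment, but the restricted closure of each left-hand side across the fragments still reaches the right-hand side; the remaining FDs each lie inside some fragment. All dependencies are preserved.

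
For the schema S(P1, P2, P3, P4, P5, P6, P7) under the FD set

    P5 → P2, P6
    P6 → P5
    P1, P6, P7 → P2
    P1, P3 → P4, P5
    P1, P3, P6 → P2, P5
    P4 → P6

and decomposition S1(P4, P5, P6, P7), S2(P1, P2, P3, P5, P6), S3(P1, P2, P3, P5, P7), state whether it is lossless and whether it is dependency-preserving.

Lossless test (chase): Rows 1 and 2 agree on P5; apply P5→P2, P6 and equate their P2, P6 entries. Rows 1 and 3 agree on P5; apply P5→P2, P6 and equate their P2, P6 entries. Rows 2 and 3 agree on P1, P3; apply P1, P3→P4, P5 and equate their P4, P5 entries. No row becomes fully distinguished — the join is lossy.
Dependency preservation: the restricted closure of {P1, P3} across the fragments never reaches {P4, P5}, so P1, P3 → P4, P5 cannot be enforced without a join — not preserved.

lossy and not dependency-preserving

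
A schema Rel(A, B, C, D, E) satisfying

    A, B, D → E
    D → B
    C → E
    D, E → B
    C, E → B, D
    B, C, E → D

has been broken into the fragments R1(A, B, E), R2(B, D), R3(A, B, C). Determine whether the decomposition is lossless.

Chase test. Columns are A, B, C, D, E; row i has aⱼ where attribute j ∈ Ri, else bᵢⱼ.
Initial tableau (one row per fragment):
  row 1: a1 a2 b13 b14 a5
  row 2: b21 a2 b23 a4 b25
  row 3: a1 a2 a3 b34 b35
No row becomes fully distinguished — the join is lossy.

No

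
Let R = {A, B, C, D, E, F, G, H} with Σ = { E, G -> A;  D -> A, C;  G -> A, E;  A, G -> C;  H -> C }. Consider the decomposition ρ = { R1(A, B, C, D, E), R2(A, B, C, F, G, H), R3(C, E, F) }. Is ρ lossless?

No

Chase test. Columns are A, B, C, D, E, F, G, H; row i has aⱼ where attribute j ∈ Ri, else bᵢⱼ.
Initial tableau (one row per fragment):
  row 1: a1 a2 a3 a4 a5 b16 b17 b18
  row 2: a1 a2 a3 b24 b25 a6 a7 a8
  row 3: b31 b32 a3 b34 a5 a6 b37 b38
No row becomes fully distinguished — the join is lossy.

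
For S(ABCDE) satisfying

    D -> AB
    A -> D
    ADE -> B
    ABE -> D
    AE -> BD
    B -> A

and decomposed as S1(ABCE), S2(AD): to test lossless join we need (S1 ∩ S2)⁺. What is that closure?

ABD

S1 ∩ S2 = {A}.
A → D applies, adding D
D → AB applies, adding B
Closure: {ABD}.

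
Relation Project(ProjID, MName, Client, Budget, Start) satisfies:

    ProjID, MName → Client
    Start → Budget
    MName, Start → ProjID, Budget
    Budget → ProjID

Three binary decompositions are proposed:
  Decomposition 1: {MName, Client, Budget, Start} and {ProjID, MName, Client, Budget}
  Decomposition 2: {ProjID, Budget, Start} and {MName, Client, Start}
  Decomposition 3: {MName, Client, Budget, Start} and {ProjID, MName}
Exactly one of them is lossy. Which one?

Decomposition 3

Decomposition 1: common = {MName, Client, Budget}, closure = {ProjID, MName, Client, Budget} → lossless.
Decomposition 2: common = {Start}, closure = {ProjID, Budget, Start} → lossless.
Decomposition 3: common = {MName}, closure = {MName} → lossy.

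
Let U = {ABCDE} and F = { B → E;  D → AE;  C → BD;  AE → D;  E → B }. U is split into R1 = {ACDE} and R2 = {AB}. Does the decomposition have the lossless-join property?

Common attributes: R1 ∩ R2 = {A}.
No dependency enlarges {A}, so (A)⁺ = {A}.
The closure contains neither all of R1 = {ACDE} nor all of R2 = {AB}, so the common attributes are not a superkey of either fragment. The join is lossy.

No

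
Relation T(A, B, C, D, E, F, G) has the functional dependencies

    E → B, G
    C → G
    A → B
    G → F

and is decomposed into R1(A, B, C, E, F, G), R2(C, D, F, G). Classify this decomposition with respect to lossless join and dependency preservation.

Lossless test: (C, F, G)⁺ = {C, F, G}, which is a superkey of neither fragment — lossy.
Dependency preservation: every FD's attributes lie within a single fragment, so each can be enforced locally — preserved.

lossy but dependency-preserving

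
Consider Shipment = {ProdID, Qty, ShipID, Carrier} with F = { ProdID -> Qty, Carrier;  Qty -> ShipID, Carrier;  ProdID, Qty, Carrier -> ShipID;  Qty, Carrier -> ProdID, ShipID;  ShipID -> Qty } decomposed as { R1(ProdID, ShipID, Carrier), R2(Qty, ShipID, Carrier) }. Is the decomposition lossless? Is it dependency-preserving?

lossless and dependency-preserving

Lossless test: (ShipID, Carrier)⁺ = {ProdID, Qty, ShipID, Carrier}, which contains all of one fragment — lossless.
Dependency preservation: ProdID → Qty, Carrier; ProdID, Qty, Carrier → ShipID; Qty, Carrier → ProdID, ShipID are not contained in any single fragment, but the restricted closure of each left-hand side across the fragments still reaches the right-hand side; the remaining FDs each lie inside some fragment. All dependencies are preserved.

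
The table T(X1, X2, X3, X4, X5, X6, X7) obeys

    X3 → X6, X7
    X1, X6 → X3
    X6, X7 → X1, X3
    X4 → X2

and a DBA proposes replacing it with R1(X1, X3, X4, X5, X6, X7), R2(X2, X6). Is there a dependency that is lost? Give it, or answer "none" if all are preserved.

Check X4 → X2: no single fragment contains all of {X2, X4}, and the restricted closure of {X4} across the fragments never reaches {X2}.
X3 → X6, X7 is preserved.
X1, X6 → X3 is preserved.
X6, X7 → X1, X3 is preserved.

X4 → X2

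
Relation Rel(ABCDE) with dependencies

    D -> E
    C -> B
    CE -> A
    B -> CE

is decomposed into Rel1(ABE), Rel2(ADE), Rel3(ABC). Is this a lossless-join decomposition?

No

Chase test. Columns are ABCDE; row i has aⱼ where attribute j ∈ Reli, else bᵢⱼ.
Initial tableau (one row per fragment):
  row 1: a1 a2 b13 b14 a5
  row 2: a1 b22 b23 a4 a5
  row 3: a1 a2 a3 b34 b35
Rows 1 and 3 agree on B; apply B→CE and equate their CE entries.
No row becomes fully distinguished — the join is lossy.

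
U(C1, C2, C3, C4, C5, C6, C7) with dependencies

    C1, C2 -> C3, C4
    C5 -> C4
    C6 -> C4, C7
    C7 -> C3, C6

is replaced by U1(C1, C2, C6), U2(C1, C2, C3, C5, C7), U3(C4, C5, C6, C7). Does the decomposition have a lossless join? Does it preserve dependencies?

lossless but not dependency-preserving

Lossless test (chase): Rows 1 and 2 agree on C1, C2; apply C1, C2→C3, C4 and equate their C3, C4 entries. Rows 2 and 3 agree on C5; apply C5→C4 and equate their C4 entries. Rows 1 and 3 agree on C6; apply C6→C4, C7 and equate their C4, C7 entries. Rows 1 and 2 agree on C7; apply C7→C3, C6 and equate their C3, C6 entries. Rows 1 and 3 agree on C7; apply C7→C3, C6 and equate their C3, C6 entries. Row 2 is now all distinguished symbols — the join is lossless.
Dependency preservation: the restricted closure of {C1, C2} across the fragments never reaches {C3, C4}, so C1, C2 → C3, C4 cannot be enforced without a join — not preserved.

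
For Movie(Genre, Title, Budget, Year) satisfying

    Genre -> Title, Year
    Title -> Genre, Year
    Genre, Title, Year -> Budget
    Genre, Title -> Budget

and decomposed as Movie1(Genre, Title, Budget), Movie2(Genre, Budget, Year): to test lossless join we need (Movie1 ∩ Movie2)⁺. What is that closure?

Genre, Title, Budget, Year

Movie1 ∩ Movie2 = {Genre, Budget}.
Genre → Title, Year applies, adding Title, Year
Closure: {Genre, Title, Budget, Year}.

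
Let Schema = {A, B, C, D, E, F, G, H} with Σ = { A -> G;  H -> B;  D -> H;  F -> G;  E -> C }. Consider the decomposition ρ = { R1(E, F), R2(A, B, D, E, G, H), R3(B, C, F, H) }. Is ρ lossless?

No

Chase test. Columns are A, B, C, D, E, F, G, H; row i has aⱼ where attribute j ∈ Ri, else bᵢⱼ.
Initial tableau (one row per fragment):
  row 1: b11 b12 b13 b14 a5 a6 b17 b18
  row 2: a1 a2 b23 a4 a5 b26 a7 a8
  row 3: b31 a2 a3 b34 b35 a6 b37 a8
Rows 1 and 3 agree on F; apply F→G and equate their G entries.
Rows 1 and 2 agree on E; apply E→C and equate their C entries.
No row becomes fully distinguished — the join is lossy.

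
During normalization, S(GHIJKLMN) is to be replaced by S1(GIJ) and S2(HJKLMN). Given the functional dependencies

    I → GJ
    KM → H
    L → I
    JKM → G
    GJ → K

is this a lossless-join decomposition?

Common attributes: S1 ∩ S2 = {J}.
No dependency enlarges {J}, so (J)⁺ = {J}.
The closure contains neither all of S1 = {GIJ} nor all of S2 = {HJKLMN}, so the common attributes are not a superkey of either fragment. The join is lossy.

No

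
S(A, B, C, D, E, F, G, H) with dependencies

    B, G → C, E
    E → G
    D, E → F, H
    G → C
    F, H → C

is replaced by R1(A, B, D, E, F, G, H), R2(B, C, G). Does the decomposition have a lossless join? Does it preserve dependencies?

lossless but not dependency-preserving

Lossless test: (B, G)⁺ = {B, C, E, G}, which contains all of one fragment — lossless.
Dependency preservation: the restricted closure of {F, H} across the fragments never reaches {C}, so F, H → C cannot be enforced without a join — not preserved.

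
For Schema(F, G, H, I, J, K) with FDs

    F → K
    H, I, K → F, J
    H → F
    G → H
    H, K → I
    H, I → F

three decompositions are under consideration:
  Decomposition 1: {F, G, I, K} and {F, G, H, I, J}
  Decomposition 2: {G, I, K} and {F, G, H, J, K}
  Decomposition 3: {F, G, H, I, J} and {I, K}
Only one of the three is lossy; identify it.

Decomposition 3

Decomposition 1: common = {F, G, I}, closure = {F, G, H, I, J, K} → lossless.
Decomposition 2: common = {G, K}, closure = {F, G, H, I, J, K} → lossless.
Decomposition 3: common = {I}, closure = {I} → lossy.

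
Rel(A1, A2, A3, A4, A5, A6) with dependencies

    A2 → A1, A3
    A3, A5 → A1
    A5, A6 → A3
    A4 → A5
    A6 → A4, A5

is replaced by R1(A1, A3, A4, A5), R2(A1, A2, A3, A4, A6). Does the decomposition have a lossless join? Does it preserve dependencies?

Lossless test: (A1, A3, A4)⁺ = {A1, A3, A4, A5}, which contains all of one fragment — lossless.
Dependency preservation: A5, A6 → A3; A6 → A4, A5 are not contained in any single fragment, but the restricted closure of each left-hand side across the fragments still reaches the right-hand side; the remaining FDs each lie inside some fragment. All dependencies are preserved.

lossless and dependency-preserving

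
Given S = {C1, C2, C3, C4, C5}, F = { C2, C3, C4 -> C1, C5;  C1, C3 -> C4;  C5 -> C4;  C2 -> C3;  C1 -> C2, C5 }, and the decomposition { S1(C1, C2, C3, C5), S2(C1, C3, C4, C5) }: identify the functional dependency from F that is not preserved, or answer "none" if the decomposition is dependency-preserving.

Check C2, C3, C4 → C1, C5: no single fragment contains all of {C1, C2, C3, C4, C5}, and the restricted closure of {C2, C3, C4} across the fragments never reaches {C1, C5}.
C1, C3 → C4 is preserved.
C5 → C4 is preserved.
C2 → C3 is preserved.
C1 → C2, C5 is preserved.

C2, C3, C4 -> C1, C5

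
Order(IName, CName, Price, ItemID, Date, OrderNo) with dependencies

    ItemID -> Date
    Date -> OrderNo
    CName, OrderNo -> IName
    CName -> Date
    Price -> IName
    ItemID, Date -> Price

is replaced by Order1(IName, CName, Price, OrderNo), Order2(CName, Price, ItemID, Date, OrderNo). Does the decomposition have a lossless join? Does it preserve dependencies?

Lossless test: (CName, Price, OrderNo)⁺ = {IName, CName, Price, Date, OrderNo}, which contains all of one fragment — lossless.
Dependency preservation: every FD's attributes lie within a single fragment, so each can be enforced locally — preserved.

lossless and dependency-preserving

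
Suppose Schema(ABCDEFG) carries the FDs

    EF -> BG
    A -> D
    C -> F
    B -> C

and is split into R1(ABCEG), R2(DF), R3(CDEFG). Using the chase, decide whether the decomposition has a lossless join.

Chase test. Columns are ABCDEFG; row i has aⱼ where attribute j ∈ Ri, else bᵢⱼ.
Initial tableau (one row per fragment):
  row 1: a1 a2 a3 b14 a5 b16 a7
  row 2: b21 b22 b23 a4 b25 a6 b27
  row 3: b31 b32 a3 a4 a5 a6 a7
Rows 1 and 3 agree on C; apply C→F and equate their F entries.
Rows 1 and 3 agree on EF; apply EF→BG and equate their BG entries.
No row becomes fully distinguished — the join is lossy.

No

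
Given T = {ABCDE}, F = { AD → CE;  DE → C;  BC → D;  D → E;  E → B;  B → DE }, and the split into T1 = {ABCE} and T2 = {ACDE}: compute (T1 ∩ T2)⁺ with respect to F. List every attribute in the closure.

ABCDE

T1 ∩ T2 = {ACE}.
E → B applies, adding B
B → DE applies, adding D
Closure: {ABCDE}.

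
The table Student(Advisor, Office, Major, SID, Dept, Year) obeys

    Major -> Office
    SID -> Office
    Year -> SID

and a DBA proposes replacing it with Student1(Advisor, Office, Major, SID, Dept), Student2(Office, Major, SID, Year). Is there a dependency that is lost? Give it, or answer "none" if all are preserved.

none

Major → Office lies within Student1.
SID → Office lies within Student1.
Year → SID lies within Student2.
Every dependency is enforceable on the fragments, so the decomposition is dependency-preserving.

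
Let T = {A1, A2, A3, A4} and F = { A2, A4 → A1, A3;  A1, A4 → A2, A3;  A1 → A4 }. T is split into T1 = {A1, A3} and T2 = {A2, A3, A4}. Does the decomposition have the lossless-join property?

Common attributes: T1 ∩ T2 = {A3}.
No dependency enlarges {A3}, so (A3)⁺ = {A3}.
The closure contains neither all of T1 = {A1, A3} nor all of T2 = {A2, A3, A4}, so the common attributes are not a superkey of either fragment. The join is lossy.

No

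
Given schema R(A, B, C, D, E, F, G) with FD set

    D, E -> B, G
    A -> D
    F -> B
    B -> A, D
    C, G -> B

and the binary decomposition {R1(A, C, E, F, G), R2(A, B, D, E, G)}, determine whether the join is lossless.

Common attributes: R1 ∩ R2 = {A, E, G}.
Closure of {A, E, G}: A → D applies, adding D; D, E → B, G applies, adding B. So (A, E, G)⁺ = {A, B, D, E, G}.
This closure contains every attribute of R2, so R1 ∩ R2 → R2. The join is lossless.

Yes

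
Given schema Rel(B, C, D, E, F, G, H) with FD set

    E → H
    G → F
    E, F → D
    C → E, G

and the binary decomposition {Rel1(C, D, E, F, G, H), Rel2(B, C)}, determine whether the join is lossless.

Yes

Common attributes: Rel1 ∩ Rel2 = {C}.
Closure of {C}: C → E, G applies, adding E, G; E → H applies, adding H; G → F applies, adding F; E, F → D applies, adding D. So (C)⁺ = {C, D, E, F, G, H}.
This closure contains every attribute of Rel1, so Rel1 ∩ Rel2 → Rel1. The join is lossless.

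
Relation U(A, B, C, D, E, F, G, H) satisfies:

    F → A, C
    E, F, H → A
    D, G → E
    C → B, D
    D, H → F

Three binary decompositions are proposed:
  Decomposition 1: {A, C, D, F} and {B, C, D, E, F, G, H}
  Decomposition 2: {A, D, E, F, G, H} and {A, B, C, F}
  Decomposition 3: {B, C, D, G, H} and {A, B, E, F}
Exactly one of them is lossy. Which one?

Decomposition 3

Decomposition 1: common = {C, D, F}, closure = {A, B, C, D, F} → lossless.
Decomposition 2: common = {A, F}, closure = {A, B, C, D, F} → lossless.
Decomposition 3: common = {B}, closure = {B} → lossy.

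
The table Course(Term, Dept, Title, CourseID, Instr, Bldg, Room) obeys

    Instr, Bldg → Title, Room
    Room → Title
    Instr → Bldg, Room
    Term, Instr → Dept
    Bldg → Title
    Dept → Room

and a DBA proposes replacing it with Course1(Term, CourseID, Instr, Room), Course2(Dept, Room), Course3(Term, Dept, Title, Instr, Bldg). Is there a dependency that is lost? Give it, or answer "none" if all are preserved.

Check Room → Title: no single fragment contains all of {Title, Room}, and the restricted closure of {Room} across the fragments never reaches {Title}.
Instr, Bldg → Title, Room is preserved.
Instr → Bldg, Room is preserved.
Term, Instr → Dept is preserved.
Bldg → Title is preserved.
Dept → Room is preserved.

Room → Title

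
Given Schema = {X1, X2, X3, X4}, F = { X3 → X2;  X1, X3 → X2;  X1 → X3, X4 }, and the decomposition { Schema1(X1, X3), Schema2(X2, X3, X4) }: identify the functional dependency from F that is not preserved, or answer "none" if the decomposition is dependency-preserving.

X1 → X3, X4

Check X1 → X3, X4: no single fragment contains all of {X1, X3, X4}, and the restricted closure of {X1} across the fragments never reaches {X3, X4}.
X3 → X2 is preserved.
X1, X3 → X2 is preserved.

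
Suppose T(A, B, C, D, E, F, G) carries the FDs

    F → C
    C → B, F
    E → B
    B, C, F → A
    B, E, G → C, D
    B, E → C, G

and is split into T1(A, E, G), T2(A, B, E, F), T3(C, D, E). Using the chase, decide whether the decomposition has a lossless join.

Yes

Chase test. Columns are A, B, C, D, E, F, G; row i has aⱼ where attribute j ∈ Ti, else bᵢⱼ.
Initial tableau (one row per fragment):
  row 1: a1 b12 b13 b14 a5 b16 a7
  row 2: a1 a2 b23 b24 a5 a6 b27
  row 3: b31 b32 a3 a4 a5 b36 b37
Rows 1 and 2 agree on E; apply E→B and equate their B entries.
Rows 1 and 3 agree on E; apply E→B and equate their B entries.
Rows 1 and 2 agree on B, E; apply B, E→C, G and equate their C, G entries.
Rows 1 and 3 agree on B, E; apply B, E→C, G and equate their C, G entries.
Rows 1 and 2 agree on C; apply C→B, F and equate their B, F entries.
Rows 1 and 3 agree on C; apply C→B, F and equate their B, F entries.
Rows 1 and 3 agree on B, C, F; apply B, C, F→A and equate their A entries.
Rows 1 and 2 agree on B, E, G; apply B, E, G→C, D and equate their C, D entries.
Rows 1 and 3 agree on B, E, G; apply B, E, G→C, D and equate their C, D entries.
Row 1 is now all distinguished symbols — the join is lossless.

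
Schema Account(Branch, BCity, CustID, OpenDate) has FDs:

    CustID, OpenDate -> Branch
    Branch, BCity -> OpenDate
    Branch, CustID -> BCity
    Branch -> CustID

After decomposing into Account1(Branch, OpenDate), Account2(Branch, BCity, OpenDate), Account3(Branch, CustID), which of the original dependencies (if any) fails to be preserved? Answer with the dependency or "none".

Check CustID, OpenDate → Branch: no single fragment contains all of {Branch, CustID, OpenDate}, and the restricted closure of {CustID, OpenDate} across the fragments never reaches {Branch}.
Branch, BCity → OpenDate is preserved.
Branch, CustID → BCity is preserved.
Branch → CustID is preserved.

CustID, OpenDate -> Branch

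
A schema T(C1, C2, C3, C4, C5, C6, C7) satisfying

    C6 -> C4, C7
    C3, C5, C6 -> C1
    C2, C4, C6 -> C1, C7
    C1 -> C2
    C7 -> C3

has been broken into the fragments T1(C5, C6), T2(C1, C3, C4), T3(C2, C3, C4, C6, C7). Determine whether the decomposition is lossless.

Chase test. Columns are C1, C2, C3, C4, C5, C6, C7; row i has aⱼ where attribute j ∈ Ti, else bᵢⱼ.
Initial tableau (one row per fragment):
  row 1: b11 b12 b13 b14 a5 a6 b17
  row 2: a1 b22 a3 a4 b25 b26 b27
  row 3: b31 a2 a3 a4 b35 a6 a7
Rows 1 and 3 agree on C6; apply C6→C4, C7 and equate their C4, C7 entries.
Rows 1 and 3 agree on C7; apply C7→C3 and equate their C3 entries.
No row becomes fully distinguished — the join is lossy.

No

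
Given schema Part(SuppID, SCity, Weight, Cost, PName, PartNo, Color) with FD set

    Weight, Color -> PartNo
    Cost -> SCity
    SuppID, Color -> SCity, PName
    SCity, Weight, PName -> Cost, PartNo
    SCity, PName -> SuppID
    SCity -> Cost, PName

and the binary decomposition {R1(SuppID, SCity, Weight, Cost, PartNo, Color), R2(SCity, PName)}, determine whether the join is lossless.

Yes

Common attributes: R1 ∩ R2 = {SCity}.
Closure of {SCity}: SCity → Cost, PName applies, adding Cost, PName; SCity, PName → SuppID applies, adding SuppID. So (SCity)⁺ = {SuppID, SCity, Cost, PName}.
This closure contains every attribute of R2, so R1 ∩ R2 → R2. The join is lossless.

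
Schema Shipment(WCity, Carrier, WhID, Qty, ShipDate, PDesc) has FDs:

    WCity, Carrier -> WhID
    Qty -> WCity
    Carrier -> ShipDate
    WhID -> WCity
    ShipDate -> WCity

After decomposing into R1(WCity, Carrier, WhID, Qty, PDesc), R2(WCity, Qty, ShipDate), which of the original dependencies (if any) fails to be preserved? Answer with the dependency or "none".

Carrier -> ShipDate

Check Carrier → ShipDate: no single fragment contains all of {Carrier, ShipDate}, and the restricted closure of {Carrier} across the fragments never reaches {ShipDate}.
WCity, Carrier → WhID is preserved.
Qty → WCity is preserved.
WhID → WCity is preserved.
ShipDate → WCity is preserved.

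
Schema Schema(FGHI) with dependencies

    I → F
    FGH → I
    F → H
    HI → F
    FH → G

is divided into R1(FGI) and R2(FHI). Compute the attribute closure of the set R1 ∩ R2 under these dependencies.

R1 ∩ R2 = {FI}.
F → H applies, adding H
FH → G applies, adding G
Closure: {FGHI}.

FGHI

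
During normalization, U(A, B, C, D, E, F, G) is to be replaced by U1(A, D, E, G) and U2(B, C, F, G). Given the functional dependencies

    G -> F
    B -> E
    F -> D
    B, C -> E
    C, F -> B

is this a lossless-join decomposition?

Common attributes: U1 ∩ U2 = {G}.
Closure of {G}: G → F applies, adding F; F → D applies, adding D. So (G)⁺ = {D, F, G}.
The closure contains neither all of U1 = {A, D, E, G} nor all of U2 = {B, C, F, G}, so the common attributes are not a superkey of either fragment. The join is lossy.

No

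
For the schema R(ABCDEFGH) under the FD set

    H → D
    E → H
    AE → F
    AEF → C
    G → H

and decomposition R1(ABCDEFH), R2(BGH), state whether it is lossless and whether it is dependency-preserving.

lossy but dependency-preserving

Lossless test: (BH)⁺ = {BDH}, which is a superkey of neither fragment — lossy.
Dependency preservation: every FD's attributes lie within a single fragment, so each can be enforced locally — preserved.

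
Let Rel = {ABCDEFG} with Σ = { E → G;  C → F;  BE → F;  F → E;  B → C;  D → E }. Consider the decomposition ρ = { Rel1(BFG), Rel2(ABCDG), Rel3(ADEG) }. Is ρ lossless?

Yes

Chase test. Columns are ABCDEFG; row i has aⱼ where attribute j ∈ Reli, else bᵢⱼ.
Initial tableau (one row per fragment):
  row 1: b11 a2 b13 b14 b15 a6 a7
  row 2: a1 a2 a3 a4 b25 b26 a7
  row 3: a1 b32 b33 a4 a5 b36 a7
Rows 1 and 2 agree on B; apply B→C and equate their C entries.
Rows 2 and 3 agree on D; apply D→E and equate their E entries.
Rows 1 and 2 agree on C; apply C→F and equate their F entries.
Rows 1 and 2 agree on F; apply F→E and equate their E entries.
Row 2 is now all distinguished symbols — the join is lossless.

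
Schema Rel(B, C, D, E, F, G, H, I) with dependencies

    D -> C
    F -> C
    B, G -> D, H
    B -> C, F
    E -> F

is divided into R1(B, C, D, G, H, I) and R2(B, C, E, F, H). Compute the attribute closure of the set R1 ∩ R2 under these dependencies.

B, C, F, H

R1 ∩ R2 = {B, C, H}.
B → C, F applies, adding F
Closure: {B, C, F, H}.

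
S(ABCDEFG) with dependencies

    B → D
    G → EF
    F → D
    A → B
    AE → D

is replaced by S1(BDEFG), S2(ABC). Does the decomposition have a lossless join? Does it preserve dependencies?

Lossless test: (B)⁺ = {BD}, which is a superkey of neither fragment — lossy.
Dependency preservation: AE → D is not contained in any single fragment, but the restricted closure of its left-hand side across the fragments still reaches the right-hand side; the remaining FDs each lie inside some fragment. All dependencies are preserved.

lossy but dependency-preserving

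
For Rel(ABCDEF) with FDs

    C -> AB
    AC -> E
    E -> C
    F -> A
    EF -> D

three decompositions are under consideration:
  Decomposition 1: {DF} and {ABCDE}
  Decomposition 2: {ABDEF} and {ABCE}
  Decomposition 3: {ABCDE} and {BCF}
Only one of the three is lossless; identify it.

Decomposition 1: common = {D}, closure = {D} → lossy.
Decomposition 2: common = {ABE}, closure = {ABCE} → lossless.
Decomposition 3: common = {BC}, closure = {ABCE} → lossy.

Decomposition 2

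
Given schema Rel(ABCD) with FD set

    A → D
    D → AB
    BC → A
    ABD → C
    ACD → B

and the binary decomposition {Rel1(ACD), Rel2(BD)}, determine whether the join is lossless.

Common attributes: Rel1 ∩ Rel2 = {D}.
Closure of {D}: D → AB applies, adding AB; ABD → C applies, adding C. So (D)⁺ = {ABCD}.
This closure contains every attribute of Rel1, so Rel1 ∩ Rel2 → Rel1. The join is lossless.

Yes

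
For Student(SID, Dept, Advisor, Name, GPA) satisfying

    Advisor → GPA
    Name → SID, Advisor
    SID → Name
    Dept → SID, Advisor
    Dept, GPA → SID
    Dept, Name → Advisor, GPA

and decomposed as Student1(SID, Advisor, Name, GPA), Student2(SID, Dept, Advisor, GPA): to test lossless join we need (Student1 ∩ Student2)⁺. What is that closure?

SID, Advisor, Name, GPA

Student1 ∩ Student2 = {SID, Advisor, GPA}.
SID → Name applies, adding Name
Closure: {SID, Advisor, Name, GPA}.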